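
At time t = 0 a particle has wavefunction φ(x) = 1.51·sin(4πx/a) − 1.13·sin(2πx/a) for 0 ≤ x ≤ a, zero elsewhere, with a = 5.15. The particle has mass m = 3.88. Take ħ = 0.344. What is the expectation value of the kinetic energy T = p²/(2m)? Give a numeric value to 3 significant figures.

T = −(ħ²/2m) d²/dx², so ⟨T⟩ = −(ħ²/2m) ∫ φ*·φ'' dx / ∫|φ|² dx; with m = 3.88.
d²/dx² sin(jπx/a) = −(jπ/a)²·sin(jπx/a); on 0 ≤ x ≤ a, ∫sin²(jπx/a) dx = a/2 and ∫sin(jπx/a)·sin(lπx/a) dx = 0 for j ≠ l, so only diagonal terms survive in ∫|φ|² and ∫φ·φ″; ∫φ·φ′ dx = [φ²/2] between the walls = 0.
State is unnormalized: ∫|φ|² dx = 9.1593, and ∫φ*·(−ħ²/2m · φ'') dx = 0.60771, so ⟨T⟩ = 0.60771 / 9.1593.
⟨T⟩ = 0.066349.

0.0663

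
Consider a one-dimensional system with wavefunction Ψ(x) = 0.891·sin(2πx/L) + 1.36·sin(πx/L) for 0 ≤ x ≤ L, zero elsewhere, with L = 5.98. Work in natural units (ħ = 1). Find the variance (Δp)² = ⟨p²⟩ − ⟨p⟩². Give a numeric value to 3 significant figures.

Compute ⟨p⟩ and ⟨p²⟩ separately; (Δp)² = ⟨p²⟩ − ⟨p⟩².
d²/dx² sin(jπx/L) = −(jπ/L)²·sin(jπx/L); on 0 ≤ x ≤ L, ∫sin²(jπx/L) dx = L/2 and ∫sin(jπx/L)·sin(lπx/L) dx = 0 for j ≠ l, so only diagonal terms survive in ∫|Ψ|² and ∫Ψ·Ψ″; ∫Ψ·Ψ′ dx = [Ψ²/2] between the walls = 0.
Normalization: ∫|Ψ|² dx = 7.9040.
⟨p⟩ = 0.0000 and ⟨p²⟩ = 0.52465.
(Δp)² = 0.52465 − (0.0000)² = 0.52465.

0.525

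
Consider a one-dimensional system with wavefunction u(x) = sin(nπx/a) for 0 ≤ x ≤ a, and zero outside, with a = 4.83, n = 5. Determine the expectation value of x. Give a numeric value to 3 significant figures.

2.42

⟨x⟩ = ∫ x·|u|² dx / ∫|u|² dx (integrals over the domain).
With sin²θ = (1 − cos2θ)/2 on 0 ≤ x ≤ a: ∫sin²(nπx/a) dx = a/2, ∫x·sin²(nπx/a) dx = a²/4, ∫x²·sin²(nπx/a) dx = a³·(1/6 − 1/(4n²π²)); higher powers xᵏ the same way, integrating xᵏ·cos(2nπx/a) by parts.
State is unnormalized: ∫|u|² dx = 2.4150, and ∫u*·x·u dx = 5.8322, so ⟨x⟩ = 5.8322 / 2.4150.
⟨x⟩ = 2.4150.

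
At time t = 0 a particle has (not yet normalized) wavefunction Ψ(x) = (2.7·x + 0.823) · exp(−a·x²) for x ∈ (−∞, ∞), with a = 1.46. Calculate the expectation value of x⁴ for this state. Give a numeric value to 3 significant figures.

⟨x⁴⟩ = ∫ x⁴·|Ψ|² dx / ∫|Ψ|² dx (integrals over the domain).
Expand each integrand as polynomial × e^(−2ax²) and use ∫x^(2j)·e^(−2ax²) dx = (2j−1)!!/(4a)^j · √(π/(2a)), odd powers → 0; here √(π/(2a)) = 1.0373.
State is unnormalized: ∫|Ψ|² dx = 1.9973, and ∫Ψ*·x⁴·Ψ dx = 0.63126, so ⟨x⁴⟩ = 0.63126 / 1.9973.
⟨x⁴⟩ = 0.31605.

0.316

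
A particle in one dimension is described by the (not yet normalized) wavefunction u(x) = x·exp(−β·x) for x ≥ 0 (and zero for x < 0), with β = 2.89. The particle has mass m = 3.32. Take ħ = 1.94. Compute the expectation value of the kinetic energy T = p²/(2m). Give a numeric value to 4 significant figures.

T = −(ħ²/2m) d²/dx², so ⟨T⟩ = −(ħ²/2m) ∫ u*·u'' dx / ∫|u|² dx; with m = 3.32.
Differentiate x·exp(−β·x) with the product rule; every integrand then reduces to terms xʲ·e^(−2βx) on [0, ∞), with ∫₀^∞ xʲ·e^(−2βx) dx = j!/(2β)^(j+1).
State is unnormalized: ∫|u|² dx = 0.010357, and ∫u*·(−ħ²/2m · u'') dx = 0.049032, so ⟨T⟩ = 0.049032 / 0.010357.
⟨T⟩ = 4.7340.

4.734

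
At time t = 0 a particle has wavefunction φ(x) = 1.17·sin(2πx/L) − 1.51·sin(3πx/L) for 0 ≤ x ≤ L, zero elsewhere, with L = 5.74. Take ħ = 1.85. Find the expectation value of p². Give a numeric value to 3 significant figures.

7.30

p² φ = −ħ² d²φ/dx²; ⟨p²⟩ = −ħ² ∫ φ*·φ'' dx / ∫|φ|² dx.
d²/dx² sin(jπx/L) = −(jπ/L)²·sin(jπx/L); on 0 ≤ x ≤ L, ∫sin²(jπx/L) dx = L/2 and ∫sin(jπx/L)·sin(lπx/L) dx = 0 for j ≠ l, so only diagonal terms survive in ∫|φ|² and ∫φ·φ″; ∫φ·φ′ dx = [φ²/2] between the walls = 0.
State is unnormalized: ∫|φ|² dx = 10.473, and ∫φ*·(−ħ² φ'') dx = 76.492, so ⟨p²⟩ = 76.492 / 10.473.
⟨p²⟩ = 7.3040.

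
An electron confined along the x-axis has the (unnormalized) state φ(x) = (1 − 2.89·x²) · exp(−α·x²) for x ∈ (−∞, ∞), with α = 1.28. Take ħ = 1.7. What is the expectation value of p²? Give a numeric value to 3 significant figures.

p² φ = −ħ² d²φ/dx²; ⟨p²⟩ = −ħ² ∫ φ*·φ'' dx / ∫|φ|² dx.
Expand each integrand as polynomial × e^(−2αx²) and use ∫x^(2j)·e^(−2αx²) dx = (2j−1)!!/(4α)^j · √(π/(2α)), odd powers → 0; here √(π/(2α)) = 1.1078. Differentiate with the product rule, d/dx e^(−αx²) = −2αx·e^(−αx²).
State is unnormalized: ∫|φ|² dx = 0.91604, and ∫φ*·(−ħ² φ'') dx = 17.863, so ⟨p²⟩ = 17.863 / 0.91604.
⟨p²⟩ = 19.501.

19.5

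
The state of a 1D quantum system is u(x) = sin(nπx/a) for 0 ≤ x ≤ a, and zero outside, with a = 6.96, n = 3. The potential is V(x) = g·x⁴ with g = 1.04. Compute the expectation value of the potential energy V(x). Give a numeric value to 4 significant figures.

461.1

⟨V⟩ = ∫ V(x)·|u|² dx / ∫|u|² dx.
With sin²θ = (1 − cos2θ)/2 on 0 ≤ x ≤ a: ∫sin²(nπx/a) dx = a/2, ∫x·sin²(nπx/a) dx = a²/4, ∫x²·sin²(nπx/a) dx = a³·(1/6 − 1/(4n²π²)); higher powers xᵏ the same way, integrating xᵏ·cos(2nπx/a) by parts.
State is unnormalized: ∫|u|² dx = 3.4800, and ∫u*·V(x)·u dx = 1604.6, so ⟨V⟩ = 1604.6 / 3.4800.
⟨V⟩ = 461.08.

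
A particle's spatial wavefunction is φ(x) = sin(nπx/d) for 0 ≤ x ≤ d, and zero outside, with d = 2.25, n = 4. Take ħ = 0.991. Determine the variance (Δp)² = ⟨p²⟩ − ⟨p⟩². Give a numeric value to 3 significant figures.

Compute ⟨p⟩ and ⟨p²⟩ separately; (Δp)² = ⟨p²⟩ − ⟨p⟩².
d/dx sin(nπx/d) = (nπ/d)·cos(nπx/d) and d²/dx² sin(nπx/d) = −(nπ/d)²·sin(nπx/d); on 0 ≤ x ≤ d, ∫sin²(nπx/d) dx = d/2 and ∫sin(nπx/d)·cos(nπx/d) dx = 0.
Normalization: ∫|φ|² dx = 1.1250.
⟨p⟩ = 0.0000 and ⟨p²⟩ = 30.634.
(Δp)² = 30.634 − (0.0000)² = 30.634.

30.6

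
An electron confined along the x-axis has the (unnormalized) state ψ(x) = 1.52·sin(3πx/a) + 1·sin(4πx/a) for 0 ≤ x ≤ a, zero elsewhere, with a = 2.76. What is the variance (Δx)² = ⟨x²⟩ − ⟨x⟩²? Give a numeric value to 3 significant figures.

Compute ⟨x⟩ and ⟨x²⟩ separately, then (Δx)² = ⟨x²⟩ − ⟨x⟩².
On 0 ≤ x ≤ a (j ≠ l): ∫sin²(jπx/a) dx = a/2, ∫sin(jπx/a)·sin(lπx/a) dx = 0; diagonal moments ∫x·sin²(jπx/a) dx = a²/4, ∫x²·sin²(jπx/a) dx = a³·(1/6 − 1/(4j²π²)); cross terms ∫x·sin(jπx/a)·sin(lπx/a) dx = 0 for j + l even and −4jla²/(π²(j² − l²)²) for j + l odd, ∫x²·sin(jπx/a)·sin(lπx/a) dx = (−1)^(j+l)·4jla³/(π²(j² − l²)²); higher powers the same way via product-to-sum and parts.
Normalization: ∫|ψ|² dx = 4.5684.
⟨x⟩ = 0.87687 and ⟨x²⟩ = 1.1134.
(Δx)² = 1.1134 − (0.87687)² = 0.34445.

0.344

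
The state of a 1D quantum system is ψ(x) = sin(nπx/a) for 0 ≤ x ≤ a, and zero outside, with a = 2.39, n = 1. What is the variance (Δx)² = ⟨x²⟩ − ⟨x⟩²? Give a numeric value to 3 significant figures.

0.187

Compute ⟨x⟩ and ⟨x²⟩ separately, then (Δx)² = ⟨x²⟩ − ⟨x⟩².
With sin²θ = (1 − cos2θ)/2 on 0 ≤ x ≤ a: ∫sin²(nπx/a) dx = a/2, ∫x·sin²(nπx/a) dx = a²/4, ∫x²·sin²(nπx/a) dx = a³·(1/6 − 1/(4n²π²)); higher powers xᵏ the same way, integrating xᵏ·cos(2nπx/a) by parts.
Normalization: ∫|ψ|² dx = 1.1950.
⟨x⟩ = 1.1950 and ⟨x²⟩ = 1.6147.
(Δx)² = 1.6147 − (1.1950)² = 0.18663.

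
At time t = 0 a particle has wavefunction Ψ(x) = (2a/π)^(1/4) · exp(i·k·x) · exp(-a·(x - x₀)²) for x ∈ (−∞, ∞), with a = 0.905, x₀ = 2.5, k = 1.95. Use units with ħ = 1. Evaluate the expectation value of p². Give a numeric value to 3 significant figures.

4.71

p² Ψ = −ħ² d²Ψ/dx²; ⟨p²⟩ = −ħ² ∫ Ψ*·Ψ'' dx.
Gaussian moments (u = x − x₀): ∫u^(2j)·e^(−2au²) du = (2j−1)!!/(4a)^j · √(π/(2a)), odd powers integrate to 0; here √(π/(2a)) = 1.3175. Derivatives: Ψ′ = (ik − 2au)·Ψ, Ψ″ = ((ik − 2au)² − 2a)·Ψ; the odd-in-u pieces drop out.
⟨p²⟩ = 4.7075.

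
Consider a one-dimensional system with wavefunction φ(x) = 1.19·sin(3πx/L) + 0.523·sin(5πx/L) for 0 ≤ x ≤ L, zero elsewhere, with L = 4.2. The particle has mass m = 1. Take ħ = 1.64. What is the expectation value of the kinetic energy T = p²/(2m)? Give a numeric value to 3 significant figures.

T = −(ħ²/2m) d²/dx², so ⟨T⟩ = −(ħ²/2m) ∫ φ*·φ'' dx / ∫|φ|² dx; with m = 1.
d²/dx² sin(jπx/L) = −(jπ/L)²·sin(jπx/L); on 0 ≤ x ≤ L, ∫sin²(jπx/L) dx = L/2 and ∫sin(jπx/L)·sin(lπx/L) dx = 0 for j ≠ l, so only diagonal terms survive in ∫|φ|² and ∫φ·φ″; ∫φ·φ′ dx = [φ²/2] between the walls = 0.
State is unnormalized: ∫|φ|² dx = 3.5482, and ∫φ*·(−ħ²/2m · φ'') dx = 30.943, so ⟨T⟩ = 30.943 / 3.5482.
⟨T⟩ = 8.7207.

8.72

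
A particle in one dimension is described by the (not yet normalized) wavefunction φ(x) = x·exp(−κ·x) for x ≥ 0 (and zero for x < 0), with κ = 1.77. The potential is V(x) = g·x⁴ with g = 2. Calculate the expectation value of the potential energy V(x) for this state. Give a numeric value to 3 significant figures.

4.58

⟨V⟩ = ∫ V(x)·|φ|² dx / ∫|φ|² dx.
Every integrand reduces to terms xʲ·e^(−2κx) on [0, ∞); use ∫₀^∞ xʲ·e^(−2κx) dx = j!/(2κ)^(j+1).
State is unnormalized: ∫|φ|² dx = 0.045084, and ∫φ*·V(x)·φ dx = 0.20670, so ⟨V⟩ = 0.20670 / 0.045084.
⟨V⟩ = 4.5848.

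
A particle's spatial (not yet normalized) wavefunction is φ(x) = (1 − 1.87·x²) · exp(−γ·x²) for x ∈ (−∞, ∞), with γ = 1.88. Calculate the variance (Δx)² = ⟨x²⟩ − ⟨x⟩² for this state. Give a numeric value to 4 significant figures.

0.08416

Compute ⟨x⟩ and ⟨x²⟩ separately, then (Δx)² = ⟨x²⟩ − ⟨x⟩².
Expand each integrand as polynomial × e^(−2γx²) and use ∫x^(2j)·e^(−2γx²) dx = (2j−1)!!/(4γ)^j · √(π/(2γ)), odd powers → 0; here √(π/(2γ)) = 0.91407.
Normalization: ∫|φ|² dx = 0.62904.
⟨x⟩ = 0.0000 and ⟨x²⟩ = 0.084160.
(Δx)² = 0.084160 − (0.0000)² = 0.084160.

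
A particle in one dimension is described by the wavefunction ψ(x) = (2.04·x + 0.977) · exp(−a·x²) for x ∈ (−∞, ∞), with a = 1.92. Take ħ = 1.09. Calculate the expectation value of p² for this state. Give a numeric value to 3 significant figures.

p² ψ = −ħ² d²ψ/dx²; ⟨p²⟩ = −ħ² ∫ ψ*·ψ'' dx / ∫|ψ|² dx.
Expand each integrand as polynomial × e^(−2ax²) and use ∫x^(2j)·e^(−2ax²) dx = (2j−1)!!/(4a)^j · √(π/(2a)), odd powers → 0; here √(π/(2a)) = 0.90450. Differentiate with the product rule, d/dx e^(−ax²) = −2ax·e^(−ax²).
State is unnormalized: ∫|ψ|² dx = 1.3535, and ∫ψ*·(−ħ² ψ'') dx = 5.3236, so ⟨p²⟩ = 5.3236 / 1.3535.
⟨p²⟩ = 3.9332.

3.93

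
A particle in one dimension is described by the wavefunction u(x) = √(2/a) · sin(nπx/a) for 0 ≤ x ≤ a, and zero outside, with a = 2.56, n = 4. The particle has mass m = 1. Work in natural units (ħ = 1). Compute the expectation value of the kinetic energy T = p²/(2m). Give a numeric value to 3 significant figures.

T = −(ħ²/2m) d²/dx², so ⟨T⟩ = −(ħ²/2m) ∫ u*·u'' dx; with m = 1.
d/dx sin(nπx/a) = (nπ/a)·cos(nπx/a) and d²/dx² sin(nπx/a) = −(nπ/a)²·sin(nπx/a); on 0 ≤ x ≤ a, ∫sin²(nπx/a) dx = a/2 and ∫sin(nπx/a)·cos(nπx/a) dx = 0.
⟨T⟩ = 12.048.

12.0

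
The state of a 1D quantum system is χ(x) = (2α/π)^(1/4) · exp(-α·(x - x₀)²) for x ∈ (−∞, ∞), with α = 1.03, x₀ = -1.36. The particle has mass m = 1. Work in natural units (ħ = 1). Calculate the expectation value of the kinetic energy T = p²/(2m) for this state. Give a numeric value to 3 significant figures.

0.515

T = −(ħ²/2m) d²/dx², so ⟨T⟩ = −(ħ²/2m) ∫ χ*·χ'' dx; with m = 1.
Gaussian moments (u = x − x₀): ∫u^(2j)·e^(−2αu²) du = (2j−1)!!/(4α)^j · √(π/(2α)), odd powers integrate to 0; here √(π/(2α)) = 1.2349. Derivatives: d/dx e^(−αu²) = −2αu·e^(−αu²), d²/dx² e^(−αu²) = (4α²u² − 2α)·e^(−αu²).
⟨T⟩ = 0.51500.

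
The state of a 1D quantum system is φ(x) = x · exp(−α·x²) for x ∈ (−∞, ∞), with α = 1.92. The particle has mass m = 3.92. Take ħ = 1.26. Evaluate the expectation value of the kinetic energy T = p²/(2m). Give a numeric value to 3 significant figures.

T = −(ħ²/2m) d²/dx², so ⟨T⟩ = −(ħ²/2m) ∫ φ*·φ'' dx / ∫|φ|² dx; with m = 3.92.
Expand each integrand as polynomial × e^(−2αx²) and use ∫x^(2j)·e^(−2αx²) dx = (2j−1)!!/(4α)^j · √(π/(2α)), odd powers → 0; here √(π/(2α)) = 0.90450. Differentiate with the product rule, d/dx e^(−αx²) = −2αx·e^(−αx²).
State is unnormalized: ∫|φ|² dx = 0.11777, and ∫φ*·(−ħ²/2m · φ'') dx = 0.13737, so ⟨T⟩ = 0.13737 / 0.11777.
⟨T⟩ = 1.1664.

1.17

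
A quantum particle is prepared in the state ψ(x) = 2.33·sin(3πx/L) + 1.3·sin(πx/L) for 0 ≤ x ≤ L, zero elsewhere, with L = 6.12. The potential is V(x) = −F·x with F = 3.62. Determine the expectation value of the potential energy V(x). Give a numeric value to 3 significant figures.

-11.1

⟨V⟩ = ∫ V(x)·|ψ|² dx / ∫|ψ|² dx.
On 0 ≤ x ≤ L (j ≠ l): ∫sin²(jπx/L) dx = L/2, ∫sin(jπx/L)·sin(lπx/L) dx = 0; diagonal moments ∫x·sin²(jπx/L) dx = L²/4, ∫x²·sin²(jπx/L) dx = L³·(1/6 − 1/(4j²π²)); cross terms ∫x·sin(jπx/L)·sin(lπx/L) dx = 0 for j + l even and −4jlL²/(π²(j² − l²)²) for j + l odd, ∫x²·sin(jπx/L)·sin(lπx/L) dx = (−1)^(j+l)·4jlL³/(π²(j² − l²)²); higher powers the same way via product-to-sum and parts.
State is unnormalized: ∫|ψ|² dx = 21.784, and ∫ψ*·V(x)·ψ dx = -241.30, so ⟨V⟩ = -241.30 / 21.784.
⟨V⟩ = -11.077.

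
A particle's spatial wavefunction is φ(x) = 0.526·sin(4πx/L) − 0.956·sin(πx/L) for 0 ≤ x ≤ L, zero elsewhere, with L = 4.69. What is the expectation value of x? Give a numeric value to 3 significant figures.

2.40

⟨x⟩ = ∫ x·|φ|² dx / ∫|φ|² dx (integrals over the domain).
On 0 ≤ x ≤ L (j ≠ l): ∫sin²(jπx/L) dx = L/2, ∫sin(jπx/L)·sin(lπx/L) dx = 0; diagonal moments ∫x·sin²(jπx/L) dx = L²/4, ∫x²·sin²(jπx/L) dx = L³·(1/6 − 1/(4j²π²)); cross terms ∫x·sin(jπx/L)·sin(lπx/L) dx = 0 for j + l even and −4jlL²/(π²(j² − l²)²) for j + l odd, ∫x²·sin(jπx/L)·sin(lπx/L) dx = (−1)^(j+l)·4jlL³/(π²(j² − l²)²); higher powers the same way via product-to-sum and parts.
State is unnormalized: ∫|φ|² dx = 2.7920, and ∫φ*·x·φ dx = 6.7066, so ⟨x⟩ = 6.7066 / 2.7920.
⟨x⟩ = 2.4021.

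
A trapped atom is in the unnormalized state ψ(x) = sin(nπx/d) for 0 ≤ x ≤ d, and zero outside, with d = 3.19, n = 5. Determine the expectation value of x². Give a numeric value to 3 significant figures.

⟨x²⟩ = ∫ x²·|ψ|² dx / ∫|ψ|² dx (integrals over the domain).
With sin²θ = (1 − cos2θ)/2 on 0 ≤ x ≤ d: ∫sin²(nπx/d) dx = d/2, ∫x·sin²(nπx/d) dx = d²/4, ∫x²·sin²(nπx/d) dx = d³·(1/6 − 1/(4n²π²)); higher powers xᵏ the same way, integrating xᵏ·cos(2nπx/d) by parts.
State is unnormalized: ∫|ψ|² dx = 1.5950, and ∫ψ*·x²·ψ dx = 5.3774, so ⟨x²⟩ = 5.3774 / 1.5950.
⟨x²⟩ = 3.3714.

3.37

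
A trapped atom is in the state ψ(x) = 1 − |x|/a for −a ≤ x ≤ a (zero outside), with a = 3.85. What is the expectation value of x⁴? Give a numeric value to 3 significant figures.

⟨x⁴⟩ = ∫ x⁴·|ψ|² dx / ∫|ψ|² dx (integrals over the domain).
ψ is even, so ∫ over [−a, a] = 2∫₀ᵃ with ψ = 1 − x/a there: ∫₀ᵃ (1 − x/a)² dx = a/3, ∫₀ᵃ x²(1 − x/a)² dx = a³/30, ∫₀ᵃ x⁴(1 − x/a)² dx = a⁵/105.
State is unnormalized: ∫|ψ|² dx = 2.5667, and ∫ψ*·x⁴·ψ dx = 16.112, so ⟨x⁴⟩ = 16.112 / 2.5667.
⟨x⁴⟩ = 6.2773.

6.28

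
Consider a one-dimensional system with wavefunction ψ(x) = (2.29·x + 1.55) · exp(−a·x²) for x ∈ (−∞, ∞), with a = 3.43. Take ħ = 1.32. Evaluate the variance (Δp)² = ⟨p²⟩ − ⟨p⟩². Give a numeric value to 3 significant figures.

7.62

Compute ⟨p⟩ and ⟨p²⟩ separately; (Δp)² = ⟨p²⟩ − ⟨p⟩².
Expand each integrand as polynomial × e^(−2ax²) and use ∫x^(2j)·e^(−2ax²) dx = (2j−1)!!/(4a)^j · √(π/(2a)), odd powers → 0; here √(π/(2a)) = 0.67673. Differentiate with the product rule, d/dx e^(−ax²) = −2ax·e^(−ax²).
Normalization: ∫|ψ|² dx = 1.8845.
⟨p⟩ = 0.0000 and ⟨p²⟩ = 7.6170.
(Δp)² = 7.6170 − (0.0000)² = 7.6170.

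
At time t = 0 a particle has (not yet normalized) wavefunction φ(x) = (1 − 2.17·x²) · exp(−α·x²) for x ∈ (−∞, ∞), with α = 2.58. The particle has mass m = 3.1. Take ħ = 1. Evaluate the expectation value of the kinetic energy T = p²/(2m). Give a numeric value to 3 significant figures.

T = −(ħ²/2m) d²/dx², so ⟨T⟩ = −(ħ²/2m) ∫ φ*·φ'' dx / ∫|φ|² dx; with m = 3.1.
Expand each integrand as polynomial × e^(−2αx²) and use ∫x^(2j)·e^(−2αx²) dx = (2j−1)!!/(4α)^j · √(π/(2α)), odd powers → 0; here √(π/(2α)) = 0.78028. Differentiate with the product rule, d/dx e^(−αx²) = −2αx·e^(−αx²).
State is unnormalized: ∫|φ|² dx = 0.55564, and ∫φ*·(−ħ²/2m · φ'') dx = 0.56174, so ⟨T⟩ = 0.56174 / 0.55564.
⟨T⟩ = 1.0110.

1.01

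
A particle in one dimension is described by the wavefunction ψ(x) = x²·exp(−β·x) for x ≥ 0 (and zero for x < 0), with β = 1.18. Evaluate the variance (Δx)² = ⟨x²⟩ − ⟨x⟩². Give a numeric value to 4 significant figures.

0.8977

Compute ⟨x⟩ and ⟨x²⟩ separately, then (Δx)² = ⟨x²⟩ − ⟨x⟩².
Every integrand reduces to terms xʲ·e^(−2βx) on [0, ∞); use ∫₀^∞ xʲ·e^(−2βx) dx = j!/(2β)^(j+1).
Normalization: ∫|ψ|² dx = 0.32783.
⟨x⟩ = 2.1186 and ⟨x²⟩ = 5.3864.
(Δx)² = 5.3864 − (2.1186)² = 0.89773.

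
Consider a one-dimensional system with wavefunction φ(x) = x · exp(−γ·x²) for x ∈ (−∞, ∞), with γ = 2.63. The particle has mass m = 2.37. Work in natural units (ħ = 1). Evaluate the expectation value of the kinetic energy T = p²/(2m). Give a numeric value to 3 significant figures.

T = −(ħ²/2m) d²/dx², so ⟨T⟩ = −(ħ²/2m) ∫ φ*·φ'' dx / ∫|φ|² dx; with m = 2.37.
Expand each integrand as polynomial × e^(−2γx²) and use ∫x^(2j)·e^(−2γx²) dx = (2j−1)!!/(4γ)^j · √(π/(2γ)), odd powers → 0; here √(π/(2γ)) = 0.77283. Differentiate with the product rule, d/dx e^(−γx²) = −2γx·e^(−γx²).
State is unnormalized: ∫|φ|² dx = 0.073463, and ∫φ*·(−ħ²/2m · φ'') dx = 0.12228, so ⟨T⟩ = 0.12228 / 0.073463.
⟨T⟩ = 1.6646.

1.66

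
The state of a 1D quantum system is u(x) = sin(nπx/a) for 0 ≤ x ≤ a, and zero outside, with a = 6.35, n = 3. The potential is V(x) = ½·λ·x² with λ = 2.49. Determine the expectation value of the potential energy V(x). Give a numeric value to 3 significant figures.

16.5

⟨V⟩ = ∫ V(x)·|u|² dx / ∫|u|² dx.
With sin²θ = (1 − cos2θ)/2 on 0 ≤ x ≤ a: ∫sin²(nπx/a) dx = a/2, ∫x·sin²(nπx/a) dx = a²/4, ∫x²·sin²(nπx/a) dx = a³·(1/6 − 1/(4n²π²)); higher powers xᵏ the same way, integrating xᵏ·cos(2nπx/a) by parts.
State is unnormalized: ∫|u|² dx = 3.1750, and ∫u*·V(x)·u dx = 52.233, so ⟨V⟩ = 52.233 / 3.1750.
⟨V⟩ = 16.451.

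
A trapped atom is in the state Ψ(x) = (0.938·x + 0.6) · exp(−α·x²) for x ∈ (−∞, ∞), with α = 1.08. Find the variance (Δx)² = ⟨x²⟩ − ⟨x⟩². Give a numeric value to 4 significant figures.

0.1851

Compute ⟨x⟩ and ⟨x²⟩ separately, then (Δx)² = ⟨x²⟩ − ⟨x⟩².
Expand each integrand as polynomial × e^(−2αx²) and use ∫x^(2j)·e^(−2αx²) dx = (2j−1)!!/(4α)^j · √(π/(2α)), odd powers → 0; here √(π/(2α)) = 1.2060.
Normalization: ∫|Ψ|² dx = 0.67978.
⟨x⟩ = 0.46225 and ⟨x²⟩ = 0.39876.
(Δx)² = 0.39876 − (0.46225)² = 0.18509.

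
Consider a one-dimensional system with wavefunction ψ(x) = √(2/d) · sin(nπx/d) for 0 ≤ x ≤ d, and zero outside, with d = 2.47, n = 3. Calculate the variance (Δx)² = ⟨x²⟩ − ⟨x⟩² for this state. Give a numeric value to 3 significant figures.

Compute ⟨x⟩ and ⟨x²⟩ separately, then (Δx)² = ⟨x²⟩ − ⟨x⟩².
With sin²θ = (1 − cos2θ)/2 on 0 ≤ x ≤ d: ∫sin²(nπx/d) dx = d/2, ∫x·sin²(nπx/d) dx = d²/4, ∫x²·sin²(nπx/d) dx = d³·(1/6 − 1/(4n²π²)); higher powers xᵏ the same way, integrating xᵏ·cos(2nπx/d) by parts.
⟨x⟩ = 1.2350 and ⟨x²⟩ = 1.9993.
(Δx)² = 1.9993 − (1.2350)² = 0.47407.

0.474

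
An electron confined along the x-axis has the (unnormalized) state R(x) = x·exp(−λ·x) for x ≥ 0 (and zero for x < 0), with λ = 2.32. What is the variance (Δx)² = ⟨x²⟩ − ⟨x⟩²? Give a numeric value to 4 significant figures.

Compute ⟨x⟩ and ⟨x²⟩ separately, then (Δx)² = ⟨x²⟩ − ⟨x⟩².
Every integrand reduces to terms xʲ·e^(−2λx) on [0, ∞); use ∫₀^∞ xʲ·e^(−2λx) dx = j!/(2λ)^(j+1).
Normalization: ∫|R|² dx = 0.020021.
⟨x⟩ = 0.64655 and ⟨x²⟩ = 0.55737.
(Δx)² = 0.55737 − (0.64655)² = 0.13934.

0.1393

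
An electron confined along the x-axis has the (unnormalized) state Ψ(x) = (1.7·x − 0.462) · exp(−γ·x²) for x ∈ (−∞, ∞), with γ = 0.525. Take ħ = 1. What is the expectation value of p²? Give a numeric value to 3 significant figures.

1.43

p² Ψ = −ħ² d²Ψ/dx²; ⟨p²⟩ = −ħ² ∫ Ψ*·Ψ'' dx / ∫|Ψ|² dx.
Expand each integrand as polynomial × e^(−2γx²) and use ∫x^(2j)·e^(−2γx²) dx = (2j−1)!!/(4γ)^j · √(π/(2γ)), odd powers → 0; here √(π/(2γ)) = 1.7297. Differentiate with the product rule, d/dx e^(−γx²) = −2γx·e^(−γx²).
State is unnormalized: ∫|Ψ|² dx = 2.7497, and ∫Ψ*·(−ħ² Ψ'') dx = 3.9430, so ⟨p²⟩ = 3.9430 / 2.7497.
⟨p²⟩ = 1.4340.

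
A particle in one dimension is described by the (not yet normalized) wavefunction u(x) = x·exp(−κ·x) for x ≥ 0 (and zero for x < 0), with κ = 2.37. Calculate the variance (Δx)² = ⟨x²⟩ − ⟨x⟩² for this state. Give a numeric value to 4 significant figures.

0.1335

Compute ⟨x⟩ and ⟨x²⟩ separately, then (Δx)² = ⟨x²⟩ − ⟨x⟩².
Every integrand reduces to terms xʲ·e^(−2κx) on [0, ∞); use ∫₀^∞ xʲ·e^(−2κx) dx = j!/(2κ)^(j+1).
Normalization: ∫|u|² dx = 0.018780.
⟨x⟩ = 0.63291 and ⟨x²⟩ = 0.53410.
(Δx)² = 0.53410 − (0.63291)² = 0.13353.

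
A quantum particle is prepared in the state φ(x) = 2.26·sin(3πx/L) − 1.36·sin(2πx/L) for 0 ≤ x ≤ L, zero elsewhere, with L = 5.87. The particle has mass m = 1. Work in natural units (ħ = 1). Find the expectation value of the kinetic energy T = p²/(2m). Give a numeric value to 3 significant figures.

T = −(ħ²/2m) d²/dx², so ⟨T⟩ = −(ħ²/2m) ∫ φ*·φ'' dx / ∫|φ|² dx; with m = 1.
d²/dx² sin(jπx/L) = −(jπ/L)²·sin(jπx/L); on 0 ≤ x ≤ L, ∫sin²(jπx/L) dx = L/2 and ∫sin(jπx/L)·sin(lπx/L) dx = 0 for j ≠ l, so only diagonal terms survive in ∫|φ|² and ∫φ·φ″; ∫φ·φ′ dx = [φ²/2] between the walls = 0.
State is unnormalized: ∫|φ|² dx = 20.419, and ∫φ*·(−ħ²/2m · φ'') dx = 22.432, so ⟨T⟩ = 22.432 / 20.419.
⟨T⟩ = 1.0986.

1.10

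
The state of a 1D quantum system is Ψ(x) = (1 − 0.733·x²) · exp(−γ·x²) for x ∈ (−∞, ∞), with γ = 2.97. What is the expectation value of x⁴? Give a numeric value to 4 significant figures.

⟨x⁴⟩ = ∫ x⁴·|Ψ|² dx / ∫|Ψ|² dx (integrals over the domain).
Expand each integrand as polynomial × e^(−2γx²) and use ∫x^(2j)·e^(−2γx²) dx = (2j−1)!!/(4γ)^j · √(π/(2γ)), odd powers → 0; here √(π/(2γ)) = 0.72725.
State is unnormalized: ∫|Ψ|² dx = 0.64581, and ∫Ψ*·x⁴·Ψ dx = 0.0079803, so ⟨x⁴⟩ = 0.0079803 / 0.64581.
⟨x⁴⟩ = 0.012357.

0.01236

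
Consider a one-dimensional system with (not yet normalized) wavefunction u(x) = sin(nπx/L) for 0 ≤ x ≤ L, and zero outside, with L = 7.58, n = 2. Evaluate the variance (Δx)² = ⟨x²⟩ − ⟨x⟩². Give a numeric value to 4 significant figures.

Compute ⟨x⟩ and ⟨x²⟩ separately, then (Δx)² = ⟨x²⟩ − ⟨x⟩².
With sin²θ = (1 − cos2θ)/2 on 0 ≤ x ≤ L: ∫sin²(nπx/L) dx = L/2, ∫x·sin²(nπx/L) dx = L²/4, ∫x²·sin²(nπx/L) dx = L³·(1/6 − 1/(4n²π²)); higher powers xᵏ the same way, integrating xᵏ·cos(2nπx/L) by parts.
Normalization: ∫|u|² dx = 3.7900.
⟨x⟩ = 3.7900 and ⟨x²⟩ = 18.424.
(Δx)² = 18.424 − (3.7900)² = 4.0603.

4.060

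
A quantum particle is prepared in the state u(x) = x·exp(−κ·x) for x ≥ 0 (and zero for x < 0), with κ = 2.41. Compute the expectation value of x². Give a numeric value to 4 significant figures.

⟨x²⟩ = ∫ x²·|u|² dx / ∫|u|² dx (integrals over the domain).
Every integrand reduces to terms xʲ·e^(−2κx) on [0, ∞); use ∫₀^∞ xʲ·e^(−2κx) dx = j!/(2κ)^(j+1).
State is unnormalized: ∫|u|² dx = 0.017860, and ∫u*·x²·u dx = 0.0092252, so ⟨x²⟩ = 0.0092252 / 0.017860.
⟨x²⟩ = 0.51652.

0.5165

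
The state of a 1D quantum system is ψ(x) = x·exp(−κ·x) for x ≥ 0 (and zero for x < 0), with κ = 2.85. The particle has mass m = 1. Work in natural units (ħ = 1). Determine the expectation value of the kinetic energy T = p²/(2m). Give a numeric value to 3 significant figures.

T = −(ħ²/2m) d²/dx², so ⟨T⟩ = −(ħ²/2m) ∫ ψ*·ψ'' dx / ∫|ψ|² dx; with m = 1.
Differentiate x·exp(−κ·x) with the product rule; every integrand then reduces to terms xʲ·e^(−2κx) on [0, ∞), with ∫₀^∞ xʲ·e^(−2κx) dx = j!/(2κ)^(j+1).
State is unnormalized: ∫|ψ|² dx = 0.010800, and ∫ψ*·(−ħ²/2m · ψ'') dx = 0.043860, so ⟨T⟩ = 0.043860 / 0.010800.
⟨T⟩ = 4.0613.

4.06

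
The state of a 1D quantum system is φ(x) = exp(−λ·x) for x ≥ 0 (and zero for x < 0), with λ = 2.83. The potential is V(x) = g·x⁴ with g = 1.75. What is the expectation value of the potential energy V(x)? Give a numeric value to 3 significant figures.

0.0409

⟨V⟩ = ∫ V(x)·|φ|² dx / ∫|φ|² dx.
Every integrand reduces to terms xʲ·e^(−2λx) on [0, ∞); use ∫₀^∞ xʲ·e^(−2λx) dx = j!/(2λ)^(j+1).
State is unnormalized: ∫|φ|² dx = 0.17668, and ∫φ*·V(x)·φ dx = 0.0072305, so ⟨V⟩ = 0.0072305 / 0.17668.
⟨V⟩ = 0.040925.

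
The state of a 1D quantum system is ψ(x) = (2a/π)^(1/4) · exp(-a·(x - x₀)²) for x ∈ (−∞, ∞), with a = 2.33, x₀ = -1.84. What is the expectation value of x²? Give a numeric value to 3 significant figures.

3.49

⟨x²⟩ = ∫ x²·|ψ|² dx (integrals over the domain).
Gaussian moments (u = x − x₀): ∫u^(2j)·e^(−2au²) du = (2j−1)!!/(4a)^j · √(π/(2a)), odd powers integrate to 0; here √(π/(2a)) = 0.82107.
⟨x²⟩ = 3.4929.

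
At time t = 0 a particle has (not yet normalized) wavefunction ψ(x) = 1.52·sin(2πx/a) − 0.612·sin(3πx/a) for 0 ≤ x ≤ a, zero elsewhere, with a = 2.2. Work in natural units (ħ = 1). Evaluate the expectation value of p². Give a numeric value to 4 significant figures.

9.579

p² ψ = −ħ² d²ψ/dx²; ⟨p²⟩ = −ħ² ∫ ψ*·ψ'' dx / ∫|ψ|² dx.
d²/dx² sin(jπx/a) = −(jπ/a)²·sin(jπx/a); on 0 ≤ x ≤ a, ∫sin²(jπx/a) dx = a/2 and ∫sin(jπx/a)·sin(lπx/a) dx = 0 for j ≠ l, so only diagonal terms survive in ∫|ψ|² and ∫ψ·ψ″; ∫ψ·ψ′ dx = [ψ²/2] between the walls = 0.
State is unnormalized: ∫|ψ|² dx = 2.9534, and ∫ψ*·(−ħ² ψ'') dx = 28.291, so ⟨p²⟩ = 28.291 / 2.9534.
⟨p²⟩ = 9.5790.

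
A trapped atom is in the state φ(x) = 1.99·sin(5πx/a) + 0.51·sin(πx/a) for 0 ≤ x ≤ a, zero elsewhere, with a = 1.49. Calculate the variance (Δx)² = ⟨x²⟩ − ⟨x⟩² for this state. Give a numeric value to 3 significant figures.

0.181

Compute ⟨x⟩ and ⟨x²⟩ separately, then (Δx)² = ⟨x²⟩ − ⟨x⟩².
On 0 ≤ x ≤ a (j ≠ l): ∫sin²(jπx/a) dx = a/2, ∫sin(jπx/a)·sin(lπx/a) dx = 0; diagonal moments ∫x·sin²(jπx/a) dx = a²/4, ∫x²·sin²(jπx/a) dx = a³·(1/6 − 1/(4j²π²)); cross terms ∫x·sin(jπx/a)·sin(lπx/a) dx = 0 for j + l even and −4jla²/(π²(j² − l²)²) for j + l odd, ∫x²·sin(jπx/a)·sin(lπx/a) dx = (−1)^(j+l)·4jla³/(π²(j² − l²)²); higher powers the same way via product-to-sum and parts.
Normalization: ∫|φ|² dx = 3.1440.
⟨x⟩ = 0.74500 and ⟨x²⟩ = 0.73639.
(Δx)² = 0.73639 − (0.74500)² = 0.18137.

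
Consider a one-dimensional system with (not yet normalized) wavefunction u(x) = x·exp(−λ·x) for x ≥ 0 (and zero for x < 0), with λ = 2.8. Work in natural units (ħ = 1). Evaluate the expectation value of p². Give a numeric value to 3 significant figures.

p² u = −ħ² d²u/dx²; ⟨p²⟩ = −ħ² ∫ u*·u'' dx / ∫|u|² dx.
Differentiate x·exp(−λ·x) with the product rule; every integrand then reduces to terms xʲ·e^(−2λx) on [0, ∞), with ∫₀^∞ xʲ·e^(−2λx) dx = j!/(2λ)^(j+1).
State is unnormalized: ∫|u|² dx = 0.011388, and ∫u*·(−ħ² u'') dx = 0.089286, so ⟨p²⟩ = 0.089286 / 0.011388.
⟨p²⟩ = 7.8400.

7.84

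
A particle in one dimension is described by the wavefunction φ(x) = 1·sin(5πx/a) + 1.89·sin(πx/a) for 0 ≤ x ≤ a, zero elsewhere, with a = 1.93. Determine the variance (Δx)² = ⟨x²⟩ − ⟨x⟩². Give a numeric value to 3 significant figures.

0.183

Compute ⟨x⟩ and ⟨x²⟩ separately, then (Δx)² = ⟨x²⟩ − ⟨x⟩².
On 0 ≤ x ≤ a (j ≠ l): ∫sin²(jπx/a) dx = a/2, ∫sin(jπx/a)·sin(lπx/a) dx = 0; diagonal moments ∫x·sin²(jπx/a) dx = a²/4, ∫x²·sin²(jπx/a) dx = a³·(1/6 − 1/(4j²π²)); cross terms ∫x·sin(jπx/a)·sin(lπx/a) dx = 0 for j + l even and −4jla²/(π²(j² − l²)²) for j + l odd, ∫x²·sin(jπx/a)·sin(lπx/a) dx = (−1)^(j+l)·4jla³/(π²(j² − l²)²); higher powers the same way via product-to-sum and parts.
Normalization: ∫|φ|² dx = 4.4121.
⟨x⟩ = 0.96500 and ⟨x²⟩ = 1.1142.
(Δx)² = 1.1142 − (0.96500)² = 0.18299.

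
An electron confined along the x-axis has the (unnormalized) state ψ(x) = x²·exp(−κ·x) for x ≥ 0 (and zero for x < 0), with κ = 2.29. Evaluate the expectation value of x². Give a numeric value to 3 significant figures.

1.43

⟨x²⟩ = ∫ x²·|ψ|² dx / ∫|ψ|² dx (integrals over the domain).
Every integrand reduces to terms xʲ·e^(−2κx) on [0, ∞); use ∫₀^∞ xʲ·e^(−2κx) dx = j!/(2κ)^(j+1).
State is unnormalized: ∫|ψ|² dx = 0.011909, and ∫ψ*·x²·ψ dx = 0.017032, so ⟨x²⟩ = 0.017032 / 0.011909.
⟨x²⟩ = 1.4302.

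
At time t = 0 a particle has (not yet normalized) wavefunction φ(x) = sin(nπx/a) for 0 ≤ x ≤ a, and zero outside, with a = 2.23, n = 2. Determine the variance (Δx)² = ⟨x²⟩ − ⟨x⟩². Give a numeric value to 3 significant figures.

0.351

Compute ⟨x⟩ and ⟨x²⟩ separately, then (Δx)² = ⟨x²⟩ − ⟨x⟩².
With sin²θ = (1 − cos2θ)/2 on 0 ≤ x ≤ a: ∫sin²(nπx/a) dx = a/2, ∫x·sin²(nπx/a) dx = a²/4, ∫x²·sin²(nπx/a) dx = a³·(1/6 − 1/(4n²π²)); higher powers xᵏ the same way, integrating xᵏ·cos(2nπx/a) by parts.
Normalization: ∫|φ|² dx = 1.1150.
⟨x⟩ = 1.1150 and ⟨x²⟩ = 1.5947.
(Δx)² = 1.5947 − (1.1150)² = 0.35143.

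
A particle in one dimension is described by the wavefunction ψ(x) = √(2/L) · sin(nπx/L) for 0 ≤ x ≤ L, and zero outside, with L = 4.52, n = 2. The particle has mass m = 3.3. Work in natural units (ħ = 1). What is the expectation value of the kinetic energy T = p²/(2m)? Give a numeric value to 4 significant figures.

0.2928

T = −(ħ²/2m) d²/dx², so ⟨T⟩ = −(ħ²/2m) ∫ ψ*·ψ'' dx; with m = 3.3.
d/dx sin(nπx/L) = (nπ/L)·cos(nπx/L) and d²/dx² sin(nπx/L) = −(nπ/L)²·sin(nπx/L); on 0 ≤ x ≤ L, ∫sin²(nπx/L) dx = L/2 and ∫sin(nπx/L)·cos(nπx/L) dx = 0.
⟨T⟩ = 0.29278.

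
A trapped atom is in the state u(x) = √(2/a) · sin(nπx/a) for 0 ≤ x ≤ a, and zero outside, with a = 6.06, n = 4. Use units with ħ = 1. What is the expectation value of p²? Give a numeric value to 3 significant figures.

p² u = −ħ² d²u/dx²; ⟨p²⟩ = −ħ² ∫ u*·u'' dx.
d/dx sin(nπx/a) = (nπ/a)·cos(nπx/a) and d²/dx² sin(nπx/a) = −(nπ/a)²·sin(nπx/a); on 0 ≤ x ≤ a, ∫sin²(nπx/a) dx = a/2 and ∫sin(nπx/a)·cos(nπx/a) dx = 0.
⟨p²⟩ = 4.3001.

4.30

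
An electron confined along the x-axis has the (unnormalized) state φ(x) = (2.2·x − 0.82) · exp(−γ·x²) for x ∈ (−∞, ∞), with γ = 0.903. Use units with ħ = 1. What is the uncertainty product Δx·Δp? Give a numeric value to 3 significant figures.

0.917

Δx = √(⟨x²⟩−⟨x⟩²), Δp = √(⟨p²⟩−⟨p⟩²).
Expand each integrand as polynomial × e^(−2γx²) and use ∫x^(2j)·e^(−2γx²) dx = (2j−1)!!/(4γ)^j · √(π/(2γ)), odd powers → 0; here √(π/(2γ)) = 1.3189. Differentiate with the product rule, d/dx e^(−γx²) = −2γx·e^(−γx²).
Normalization: ∫|φ|² dx = 2.6542.
⟨x⟩ = -0.49637, ⟨x²⟩ = 0.64555 ⇒ Δx = 0.63180.
⟨p⟩ = 0.0000, ⟨p²⟩ = 2.1056 ⇒ Δp = 1.4511.
Δx·Δp = 0.91677.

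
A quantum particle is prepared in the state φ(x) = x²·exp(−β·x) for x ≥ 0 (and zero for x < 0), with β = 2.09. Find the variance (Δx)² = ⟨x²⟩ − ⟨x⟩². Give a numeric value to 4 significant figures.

Compute ⟨x⟩ and ⟨x²⟩ separately, then (Δx)² = ⟨x²⟩ − ⟨x⟩².
Every integrand reduces to terms xʲ·e^(−2βx) on [0, ∞); use ∫₀^∞ xʲ·e^(−2βx) dx = j!/(2β)^(j+1).
Normalization: ∫|φ|² dx = 0.018807.
⟨x⟩ = 1.1962 and ⟨x²⟩ = 1.7170.
(Δx)² = 1.7170 − (1.1962)² = 0.28617.

0.2862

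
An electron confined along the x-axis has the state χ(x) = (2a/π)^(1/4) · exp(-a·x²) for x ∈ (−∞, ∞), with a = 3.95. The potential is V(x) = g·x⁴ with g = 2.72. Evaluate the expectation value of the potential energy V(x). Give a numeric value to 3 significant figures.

0.0327

⟨V⟩ = ∫ V(x)·|χ|² dx.
Gaussian moments: ∫x^(2j)·e^(−2ax²) dx = (2j−1)!!/(4a)^j · √(π/(2a)), odd powers integrate to 0; here √(π/(2a)) = 0.63061.
⟨V⟩ = 0.032687.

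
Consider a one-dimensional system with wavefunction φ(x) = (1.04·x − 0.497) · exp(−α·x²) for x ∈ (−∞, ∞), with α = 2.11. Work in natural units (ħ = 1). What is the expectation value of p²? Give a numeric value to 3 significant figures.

p² φ = −ħ² d²φ/dx²; ⟨p²⟩ = −ħ² ∫ φ*·φ'' dx / ∫|φ|² dx.
Expand each integrand as polynomial × e^(−2αx²) and use ∫x^(2j)·e^(−2αx²) dx = (2j−1)!!/(4α)^j · √(π/(2α)), odd powers → 0; here √(π/(2α)) = 0.86282. Differentiate with the product rule, d/dx e^(−αx²) = −2αx·e^(−αx²).
State is unnormalized: ∫|φ|² dx = 0.32370, and ∫φ*·(−ħ² φ'') dx = 1.1496, so ⟨p²⟩ = 1.1496 / 0.32370.
⟨p²⟩ = 3.5515.

3.55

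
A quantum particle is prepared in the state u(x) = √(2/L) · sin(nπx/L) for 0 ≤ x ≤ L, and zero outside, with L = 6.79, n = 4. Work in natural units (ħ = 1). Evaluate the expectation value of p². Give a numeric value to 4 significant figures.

p² u = −ħ² d²u/dx²; ⟨p²⟩ = −ħ² ∫ u*·u'' dx.
d/dx sin(nπx/L) = (nπ/L)·cos(nπx/L) and d²/dx² sin(nπx/L) = −(nπ/L)²·sin(nπx/L); on 0 ≤ x ≤ L, ∫sin²(nπx/L) dx = L/2 and ∫sin(nπx/L)·cos(nπx/L) dx = 0.
⟨p²⟩ = 3.4252.

3.425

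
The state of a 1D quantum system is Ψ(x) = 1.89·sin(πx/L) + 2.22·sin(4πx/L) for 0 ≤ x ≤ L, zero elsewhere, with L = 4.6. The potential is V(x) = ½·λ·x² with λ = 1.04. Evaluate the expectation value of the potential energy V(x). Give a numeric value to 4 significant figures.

3.257

⟨V⟩ = ∫ V(x)·|Ψ|² dx / ∫|Ψ|² dx.
On 0 ≤ x ≤ L (j ≠ l): ∫sin²(jπx/L) dx = L/2, ∫sin(jπx/L)·sin(lπx/L) dx = 0; diagonal moments ∫x·sin²(jπx/L) dx = L²/4, ∫x²·sin²(jπx/L) dx = L³·(1/6 − 1/(4j²π²)); cross terms ∫x·sin(jπx/L)·sin(lπx/L) dx = 0 for j + l even and −4jlL²/(π²(j² − l²)²) for j + l odd, ∫x²·sin(jπx/L)·sin(lπx/L) dx = (−1)^(j+l)·4jlL³/(π²(j² − l²)²); higher powers the same way via product-to-sum and parts.
State is unnormalized: ∫|Ψ|² dx = 19.551, and ∫Ψ*·V(x)·Ψ dx = 63.673, so ⟨V⟩ = 63.673 / 19.551.
⟨V⟩ = 3.2568.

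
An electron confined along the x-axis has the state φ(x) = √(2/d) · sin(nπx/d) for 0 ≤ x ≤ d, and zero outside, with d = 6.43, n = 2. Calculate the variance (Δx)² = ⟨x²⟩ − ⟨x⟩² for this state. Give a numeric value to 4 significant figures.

2.922

Compute ⟨x⟩ and ⟨x²⟩ separately, then (Δx)² = ⟨x²⟩ − ⟨x⟩².
With sin²θ = (1 − cos2θ)/2 on 0 ≤ x ≤ d: ∫sin²(nπx/d) dx = d/2, ∫x·sin²(nπx/d) dx = d²/4, ∫x²·sin²(nπx/d) dx = d³·(1/6 − 1/(4n²π²)); higher powers xᵏ the same way, integrating xᵏ·cos(2nπx/d) by parts.
⟨x⟩ = 3.2150 and ⟨x²⟩ = 13.258.
(Δx)² = 13.258 − (3.2150)² = 2.9218.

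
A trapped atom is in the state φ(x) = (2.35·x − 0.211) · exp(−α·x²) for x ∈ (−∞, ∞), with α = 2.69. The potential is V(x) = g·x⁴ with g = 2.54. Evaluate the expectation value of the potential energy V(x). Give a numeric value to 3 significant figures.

⟨V⟩ = ∫ V(x)·|φ|² dx / ∫|φ|² dx.
Expand each integrand as polynomial × e^(−2αx²) and use ∫x^(2j)·e^(−2αx²) dx = (2j−1)!!/(4α)^j · √(π/(2α)), odd powers → 0; here √(π/(2α)) = 0.76416.
State is unnormalized: ∫|φ|² dx = 0.42622, and ∫φ*·V(x)·φ dx = 0.13130, so ⟨V⟩ = 0.13130 / 0.42622.
⟨V⟩ = 0.30807.

0.308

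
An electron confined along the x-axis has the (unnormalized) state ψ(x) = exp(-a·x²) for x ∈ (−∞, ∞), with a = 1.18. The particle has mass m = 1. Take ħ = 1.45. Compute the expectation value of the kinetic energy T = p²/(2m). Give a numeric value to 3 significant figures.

T = −(ħ²/2m) d²/dx², so ⟨T⟩ = −(ħ²/2m) ∫ ψ*·ψ'' dx / ∫|ψ|² dx; with m = 1.
Gaussian moments: ∫x^(2j)·e^(−2ax²) dx = (2j−1)!!/(4a)^j · √(π/(2a)), odd powers integrate to 0; here √(π/(2a)) = 1.1538. Derivatives: d/dx e^(−ax²) = −2ax·e^(−ax²), d²/dx² e^(−ax²) = (4a²x² − 2a)·e^(−ax²).
State is unnormalized: ∫|ψ|² dx = 1.1538, and ∫ψ*·(−ħ²/2m · ψ'') dx = 1.4312, so ⟨T⟩ = 1.4312 / 1.1538.
⟨T⟩ = 1.2405.

1.24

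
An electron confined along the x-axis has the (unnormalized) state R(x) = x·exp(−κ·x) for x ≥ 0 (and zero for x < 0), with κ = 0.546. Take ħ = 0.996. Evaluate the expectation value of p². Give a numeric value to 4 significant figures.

p² R = −ħ² d²R/dx²; ⟨p²⟩ = −ħ² ∫ R*·R'' dx / ∫|R|² dx.
Differentiate x·exp(−κ·x) with the product rule; every integrand then reduces to terms xʲ·e^(−2κx) on [0, ∞), with ∫₀^∞ xʲ·e^(−2κx) dx = j!/(2κ)^(j+1).
State is unnormalized: ∫|R|² dx = 1.5359, and ∫R*·(−ħ² R'') dx = 0.45422, so ⟨p²⟩ = 0.45422 / 1.5359.
⟨p²⟩ = 0.29574.

0.2957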